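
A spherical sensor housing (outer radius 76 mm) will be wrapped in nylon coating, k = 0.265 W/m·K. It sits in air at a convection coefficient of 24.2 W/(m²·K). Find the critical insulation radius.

For a sphere r_cr = 2k/h = 2×0.265/24.2
r_cr = 21.9 mm; since the bare radius (76 mm) is above r_cr, any added insulation will reduce heat loss.

r_cr ≈ 21.9 mm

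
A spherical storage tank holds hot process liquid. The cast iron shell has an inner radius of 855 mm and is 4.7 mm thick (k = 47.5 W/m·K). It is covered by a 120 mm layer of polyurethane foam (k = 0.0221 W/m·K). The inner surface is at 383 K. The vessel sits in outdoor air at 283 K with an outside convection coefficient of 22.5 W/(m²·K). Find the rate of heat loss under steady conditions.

Each spherical layer contributes R = (1/r_i − 1/r_o)/(4πk):
R_cast iron shell = (1/0.855 − 1/0.8597)/(4π×47.5) = 1.071×10^-5 K/W
R_polyurethane foam = (1/0.8597 − 1/0.9797)/(4π×0.0221) = 0.513 K/W
R_outer film = 1/(h·4πr_o²) = 1/(22.5×4π×0.9797²) = 0.003685 K/W
R_total = 0.5167 K/W
Q = ΔT/R_total = 100/0.5167

Q ≈ 194 W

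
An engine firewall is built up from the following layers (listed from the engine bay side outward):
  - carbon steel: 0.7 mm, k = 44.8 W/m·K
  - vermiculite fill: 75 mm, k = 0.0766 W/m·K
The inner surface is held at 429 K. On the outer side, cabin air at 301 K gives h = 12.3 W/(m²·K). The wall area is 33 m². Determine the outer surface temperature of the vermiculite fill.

Series thermal resistances:
R_carbon steel = L/(kA) = 0.0007/(44.8×33) = 4.735×10^-7 K/W
R_vermiculite fill = L/(kA) = 0.075/(0.0766×33) = 0.02967 K/W
R_outer film = 1/(h_o·A) = 1/(12.3×33) = 0.002464 K/W
R_total = 0.03213 K/W;  Q = ΔT/R_total = 128/0.03213 = 3983 W
T_interface = T_inner − Q·ΣR(inner→interface) = 429 − 3980×0.02967

T ≈ 311 K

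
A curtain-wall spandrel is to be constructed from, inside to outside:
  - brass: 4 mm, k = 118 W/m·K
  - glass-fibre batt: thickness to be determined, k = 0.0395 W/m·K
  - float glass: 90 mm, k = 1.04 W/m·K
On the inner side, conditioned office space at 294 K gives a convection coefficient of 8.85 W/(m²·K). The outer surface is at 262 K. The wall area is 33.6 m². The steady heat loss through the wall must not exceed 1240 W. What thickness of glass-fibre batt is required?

Thermal resistances in series:
R_inner film = 1/(h_i·A) = 1/(8.85×33.6) = 0.003363 K/W
R_brass = L/(kA) = 0.004/(118×33.6) = 1.009×10^-6 K/W
R_float glass = L/(kA) = 0.09/(1.04×33.6) = 0.002576 K/W
Sum of the known resistances R_other = 0.005939 K/W
Required total resistance R_tot = ΔT/Q_allow = 32/1240 = 0.02581 K/W
R_glass-fibre batt = R_tot − R_other = 0.01987 K/W
L = R·k·A = 0.01987×0.0395×33.6

L ≈ 26.4 mm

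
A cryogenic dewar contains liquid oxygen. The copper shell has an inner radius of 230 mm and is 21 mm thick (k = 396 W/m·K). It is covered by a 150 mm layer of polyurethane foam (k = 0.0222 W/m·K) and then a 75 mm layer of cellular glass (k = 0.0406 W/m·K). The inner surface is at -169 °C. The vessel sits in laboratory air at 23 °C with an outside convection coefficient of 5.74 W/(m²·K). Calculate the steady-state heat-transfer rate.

Q ≈ 31.1 W

Spherical conduction: R = (1/r_in − 1/r_out)/(4πk) per layer; series-sum.
R_copper shell = (1/0.23 − 1/0.251)/(4π×396) = 7.31×10^-5 K/W
R_polyurethane foam = (1/0.251 − 1/0.401)/(4π×0.0222) = 5.342 K/W
R_cellular glass = (1/0.401 − 1/0.476)/(4π×0.0406) = 0.7701 K/W
R_outer film = 1/(h·4πr_o²) = 1/(5.74×4π×0.476²) = 0.06119 K/W
R_total = 6.173 K/W
Q = ΔT/R_total = 192/6.173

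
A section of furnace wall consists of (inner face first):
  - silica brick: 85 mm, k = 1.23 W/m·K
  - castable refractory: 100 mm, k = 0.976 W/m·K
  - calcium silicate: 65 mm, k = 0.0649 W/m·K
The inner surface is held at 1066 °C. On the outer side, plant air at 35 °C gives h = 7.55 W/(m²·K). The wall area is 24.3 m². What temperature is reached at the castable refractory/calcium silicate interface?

Model the wall as resistances in series:
R_silica brick = L/(kA) = 0.085/(1.23×24.3) = 0.002844 K/W
R_castable refractory = L/(kA) = 0.1/(0.976×24.3) = 0.004216 K/W
R_calcium silicate = L/(kA) = 0.065/(0.0649×24.3) = 0.04122 K/W
R_outer film = 1/(h_o·A) = 1/(7.55×24.3) = 0.005451 K/W
R_total = 0.05373 K/W;  Q = ΔT/R_total = 1031/0.05373 = 19190 W
T_interface = T_inner − Q·ΣR(inner→interface) = 1066 − 19200×0.00706

T ≈ 931 °C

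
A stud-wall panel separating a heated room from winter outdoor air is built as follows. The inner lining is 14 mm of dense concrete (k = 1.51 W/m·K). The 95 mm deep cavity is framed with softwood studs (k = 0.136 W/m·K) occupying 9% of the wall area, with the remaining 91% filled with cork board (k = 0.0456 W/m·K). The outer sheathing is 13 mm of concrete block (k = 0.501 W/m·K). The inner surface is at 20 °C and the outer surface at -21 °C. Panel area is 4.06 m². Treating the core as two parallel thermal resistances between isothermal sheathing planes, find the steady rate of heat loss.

Sheathing layers in series; stud and cavity paths in parallel between them.
R_inner = 0.014/(1.51×4.06) = 0.002284 K/W
R_stud  = 0.095/(0.136×0.09×4.06) = 1.912 K/W
R_cav   = 0.095/(0.0456×0.91×4.06) = 0.5639 K/W
1/R_core = 1/R_stud + 1/R_cav → R_core = 0.4354 K/W
R_outer = 0.013/(0.501×4.06) = 0.006391 K/W
R_total = 0.4441 K/W
Q = ΔT/R_total = 41/0.4441

Q ≈ 92.3 W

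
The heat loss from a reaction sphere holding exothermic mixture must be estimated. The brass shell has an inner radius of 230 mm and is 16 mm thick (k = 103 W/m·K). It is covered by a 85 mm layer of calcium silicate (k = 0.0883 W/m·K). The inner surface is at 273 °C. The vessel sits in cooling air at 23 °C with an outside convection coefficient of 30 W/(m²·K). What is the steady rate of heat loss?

Q ≈ 259 W

Each spherical layer contributes R = (1/r_i − 1/r_o)/(4πk):
R_brass shell = (1/0.23 − 1/0.246)/(4π×103) = 2.185×10^-4 K/W
R_calcium silicate = (1/0.246 − 1/0.331)/(4π×0.0883) = 0.9408 K/W
R_outer film = 1/(h·4πr_o²) = 1/(30×4π×0.331²) = 0.02421 K/W
R_total = 0.9652 K/W
Q = ΔT/R_total = 250/0.9652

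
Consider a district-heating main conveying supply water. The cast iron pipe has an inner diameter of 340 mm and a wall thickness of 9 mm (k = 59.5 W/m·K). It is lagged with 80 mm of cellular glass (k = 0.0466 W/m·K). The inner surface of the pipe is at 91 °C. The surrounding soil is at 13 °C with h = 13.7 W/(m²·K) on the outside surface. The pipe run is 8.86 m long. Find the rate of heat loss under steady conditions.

Q ≈ 529 W

Radial resistances (cylindrical: R_cond = ln(r_o/r_i)/(2πkL), R_conv = 1/(h·2πrL)):
R_cast iron pipe wall = ln(179/170)/(2π×59.5×8.86) = 1.557×10^-5 K/W
R_cellular glass = ln(259/179)/(2π×0.0466×8.86) = 0.1424 K/W
R_outer film = 1/(h_o·2πr_oL) = 1/(13.7×2π×0.259×8.86) = 0.005063 K/W
R_total = 0.1475 K/W
Q = ΔT/R_total = 78/0.1475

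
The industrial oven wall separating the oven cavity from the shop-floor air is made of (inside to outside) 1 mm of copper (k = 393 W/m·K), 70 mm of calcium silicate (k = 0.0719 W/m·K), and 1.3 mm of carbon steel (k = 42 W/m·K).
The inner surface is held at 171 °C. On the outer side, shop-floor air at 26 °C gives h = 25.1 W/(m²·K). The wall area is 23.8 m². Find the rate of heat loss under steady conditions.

Treating each layer as a thermal resistance in series:
R_copper = L/(kA) = 0.001/(393×23.8) = 1.069×10^-7 K/W
R_calcium silicate = L/(kA) = 0.07/(0.0719×23.8) = 0.04091 K/W
R_carbon steel = L/(kA) = 0.0013/(42×23.8) = 1.301×10^-6 K/W
R_outer film = 1/(h_o·A) = 1/(25.1×23.8) = 0.001674 K/W
R_total = 0.04258 K/W
Q = ΔT / R_total = 145 / 0.04258

Q ≈ 3410 W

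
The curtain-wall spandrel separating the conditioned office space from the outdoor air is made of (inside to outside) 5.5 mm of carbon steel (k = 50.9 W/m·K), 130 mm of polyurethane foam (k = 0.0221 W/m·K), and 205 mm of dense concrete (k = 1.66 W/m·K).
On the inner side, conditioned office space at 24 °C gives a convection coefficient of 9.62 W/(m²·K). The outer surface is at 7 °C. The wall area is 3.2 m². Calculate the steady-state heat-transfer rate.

Series thermal resistances:
R_inner film = 1/(h_i·A) = 1/(9.62×3.2) = 0.03248 K/W
R_carbon steel = L/(kA) = 0.0055/(50.9×3.2) = 3.377×10^-5 K/W
R_polyurethane foam = L/(kA) = 0.13/(0.0221×3.2) = 1.838 K/W
R_dense concrete = L/(kA) = 0.205/(1.66×3.2) = 0.03859 K/W
R_total = 1.909 K/W
Q = ΔT / R_total = 17 / 1.909

Q ≈ 8.9 W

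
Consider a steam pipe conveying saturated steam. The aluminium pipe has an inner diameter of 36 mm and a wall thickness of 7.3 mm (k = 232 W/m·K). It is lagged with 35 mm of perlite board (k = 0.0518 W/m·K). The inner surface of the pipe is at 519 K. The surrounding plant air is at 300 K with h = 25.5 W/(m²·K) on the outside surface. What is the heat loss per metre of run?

q′ ≈ 79 W/m

Per-layer cylindrical resistances, series-summed:
R_aluminium pipe wall = ln(25.3/18)/(2π×232×1) = 2.335×10^-4 K/W
R_perlite board = ln(60.3/25.3)/(2π×0.0518×1) = 2.669 K/W
R_outer film = 1/(h_o·2πr_oL) = 1/(25.5×2π×0.0603×1) = 0.1035 K/W
R_total = 2.772 K/W
Q = ΔT/R_total = 219/2.772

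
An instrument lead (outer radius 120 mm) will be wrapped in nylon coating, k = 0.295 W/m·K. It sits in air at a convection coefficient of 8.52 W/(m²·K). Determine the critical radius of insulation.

r_cr ≈ 34.6 mm

For a cylinder r_cr = k/h = 0.295/8.52
r_cr = 34.6 mm; since the bare radius (120 mm) is above r_cr, any added insulation will reduce heat loss.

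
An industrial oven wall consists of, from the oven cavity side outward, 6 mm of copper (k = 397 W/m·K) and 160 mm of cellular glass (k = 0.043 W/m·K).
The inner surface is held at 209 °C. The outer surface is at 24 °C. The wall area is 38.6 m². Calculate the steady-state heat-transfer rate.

Q ≈ 1920 W

Thermal resistances in series:
R_copper = L/(kA) = 0.006/(397×38.6) = 3.915×10^-7 K/W
R_cellular glass = L/(kA) = 0.16/(0.043×38.6) = 0.0964 K/W
R_total = 0.0964 K/W
Q = ΔT / R_total = 185 / 0.0964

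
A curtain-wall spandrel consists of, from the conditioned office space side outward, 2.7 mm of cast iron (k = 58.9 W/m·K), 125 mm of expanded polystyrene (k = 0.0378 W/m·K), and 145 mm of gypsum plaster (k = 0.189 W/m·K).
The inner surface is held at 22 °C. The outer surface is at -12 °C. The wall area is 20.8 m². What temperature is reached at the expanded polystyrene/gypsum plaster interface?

Model the wall as resistances in series:
R_cast iron = L/(kA) = 0.0027/(58.9×20.8) = 2.204×10^-6 K/W
R_expanded polystyrene = L/(kA) = 0.125/(0.0378×20.8) = 0.159 K/W
R_gypsum plaster = L/(kA) = 0.145/(0.189×20.8) = 0.03688 K/W
R_total = 0.1959 K/W;  Q = ΔT/R_total = 34/0.1959 = 173.6 W
T_interface = T_inner − Q·ΣR(inner→interface) = 22 − 174×0.159

T ≈ -5.6 °C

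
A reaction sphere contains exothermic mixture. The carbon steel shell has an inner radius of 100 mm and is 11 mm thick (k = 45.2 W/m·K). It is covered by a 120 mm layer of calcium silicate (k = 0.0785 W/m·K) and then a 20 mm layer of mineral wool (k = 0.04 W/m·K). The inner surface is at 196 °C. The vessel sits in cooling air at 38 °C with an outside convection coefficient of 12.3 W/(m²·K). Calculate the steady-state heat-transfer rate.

Each spherical layer contributes R = (1/r_i − 1/r_o)/(4πk):
R_carbon steel shell = (1/0.1 − 1/0.111)/(4π×45.2) = 0.001745 K/W
R_calcium silicate = (1/0.111 − 1/0.231)/(4π×0.0785) = 4.744 K/W
R_mineral wool = (1/0.231 − 1/0.251)/(4π×0.04) = 0.6862 K/W
R_outer film = 1/(h·4πr_o²) = 1/(12.3×4π×0.251²) = 0.1027 K/W
R_total = 5.535 K/W
Q = ΔT/R_total = 158/5.535

Q ≈ 28.5 W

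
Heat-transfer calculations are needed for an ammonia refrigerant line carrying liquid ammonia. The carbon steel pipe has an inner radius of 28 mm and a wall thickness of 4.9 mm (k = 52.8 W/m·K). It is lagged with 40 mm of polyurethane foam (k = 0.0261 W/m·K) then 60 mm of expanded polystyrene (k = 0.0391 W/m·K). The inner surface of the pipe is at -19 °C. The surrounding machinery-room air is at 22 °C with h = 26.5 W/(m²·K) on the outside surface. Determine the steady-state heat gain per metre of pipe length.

Radial resistances (cylindrical: R_cond = ln(r_o/r_i)/(2πkL), R_conv = 1/(h·2πrL)):
R_carbon steel pipe wall = ln(32.9/28)/(2π×52.8×1) = 4.861×10^-4 K/W
R_polyurethane foam = ln(72.9/32.9)/(2π×0.0261×1) = 4.852 K/W
R_expanded polystyrene = ln(132.9/72.9)/(2π×0.0391×1) = 2.444 K/W
R_outer film = 1/(h_o·2πr_oL) = 1/(26.5×2π×0.1329×1) = 0.04519 K/W
R_total = 7.342 K/W
Q = ΔT/R_total = 41/7.342

q′ ≈ 5.58 W/m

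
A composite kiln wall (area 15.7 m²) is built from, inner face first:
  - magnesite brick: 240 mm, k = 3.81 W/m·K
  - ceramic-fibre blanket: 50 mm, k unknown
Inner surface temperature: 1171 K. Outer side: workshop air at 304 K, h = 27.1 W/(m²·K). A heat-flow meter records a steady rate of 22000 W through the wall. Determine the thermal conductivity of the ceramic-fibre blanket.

k ≈ 0.0964 W/(m·K)

Model the wall as resistances in series:
R_magnesite brick = L/(kA) = 0.24/(3.81×15.7) = 0.004012 K/W
R_outer film = 1/(h_o·A) = 1/(27.1×15.7) = 0.00235 K/W
Sum of known resistances R_other = 0.006363 K/W
Total R = ΔT/Q = 867/22000 = 0.03941 K/W
R_ceramic-fibre blanket = R_total − R_other = 0.03305 K/W
k = L/(R·A) = 0.05/(0.03305×15.7)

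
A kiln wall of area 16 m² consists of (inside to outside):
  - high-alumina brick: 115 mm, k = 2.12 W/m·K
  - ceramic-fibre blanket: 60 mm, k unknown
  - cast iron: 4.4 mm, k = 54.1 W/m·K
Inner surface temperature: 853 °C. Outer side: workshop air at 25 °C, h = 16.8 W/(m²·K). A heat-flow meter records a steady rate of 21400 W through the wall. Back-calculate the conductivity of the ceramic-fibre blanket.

Thermal resistances in series:
R_high-alumina brick = L/(kA) = 0.115/(2.12×16) = 0.00339 K/W
R_cast iron = L/(kA) = 0.0044/(54.1×16) = 5.083×10^-6 K/W
R_outer film = 1/(h_o·A) = 1/(16.8×16) = 0.00372 K/W
Sum of known resistances R_other = 0.007116 K/W
Total R = ΔT/Q = 828/21400 = 0.03869 K/W
R_ceramic-fibre blanket = R_total − R_other = 0.03158 K/W
k = L/(R·A) = 0.06/(0.03158×16)

k ≈ 0.119 W/(m·K)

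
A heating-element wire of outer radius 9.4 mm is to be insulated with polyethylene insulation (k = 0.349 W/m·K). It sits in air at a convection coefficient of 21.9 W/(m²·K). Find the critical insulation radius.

For a cylinder r_cr = k/h = 0.349/21.9
r_cr = 15.9 mm; since the bare radius (9.4 mm) is below r_cr, adding a thin layer of insulation will *increase* heat loss.

r_cr ≈ 15.9 mm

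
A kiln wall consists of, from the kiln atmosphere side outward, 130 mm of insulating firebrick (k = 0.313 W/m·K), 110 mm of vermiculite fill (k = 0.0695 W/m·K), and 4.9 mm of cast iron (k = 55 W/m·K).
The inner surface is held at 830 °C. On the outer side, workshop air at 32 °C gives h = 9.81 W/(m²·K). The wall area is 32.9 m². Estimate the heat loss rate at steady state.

Q ≈ 12500 W

Series thermal resistances:
R_insulating firebrick = L/(kA) = 0.13/(0.313×32.9) = 0.01262 K/W
R_vermiculite fill = L/(kA) = 0.11/(0.0695×32.9) = 0.04811 K/W
R_cast iron = L/(kA) = 0.0049/(55×32.9) = 2.708×10^-6 K/W
R_outer film = 1/(h_o·A) = 1/(9.81×32.9) = 0.003098 K/W
R_total = 0.06383 K/W
Q = ΔT / R_total = 798 / 0.06383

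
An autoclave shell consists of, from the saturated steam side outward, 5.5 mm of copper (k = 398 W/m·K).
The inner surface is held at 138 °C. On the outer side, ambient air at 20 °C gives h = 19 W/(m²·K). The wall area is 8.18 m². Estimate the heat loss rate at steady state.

Series thermal resistances:
R_copper = L/(kA) = 0.0055/(398×8.18) = 1.689×10^-6 K/W
R_outer film = 1/(h_o·A) = 1/(19×8.18) = 0.006434 K/W
R_total = 0.006436 K/W
Q = ΔT / R_total = 118 / 0.006436

Q ≈ 18300 W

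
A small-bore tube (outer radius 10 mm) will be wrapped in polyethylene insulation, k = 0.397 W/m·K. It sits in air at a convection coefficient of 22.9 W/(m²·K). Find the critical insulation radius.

For a cylinder r_cr = k/h = 0.397/22.9
r_cr = 17.3 mm; since the bare radius (10 mm) is below r_cr, adding a thin layer of insulation will *increase* heat loss.

r_cr ≈ 17.3 mm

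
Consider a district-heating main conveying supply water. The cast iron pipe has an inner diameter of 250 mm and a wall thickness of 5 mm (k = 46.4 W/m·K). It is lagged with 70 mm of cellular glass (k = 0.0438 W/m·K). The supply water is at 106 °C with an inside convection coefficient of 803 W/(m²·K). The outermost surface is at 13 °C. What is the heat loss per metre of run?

Treating each annulus and film as a series resistance:
R_inner film = 1/(h_i·2πr₁L) = 1/(803×2π×0.125×1) = 0.001586 K/W
R_cast iron pipe wall = ln(130/125)/(2π×46.4×1) = 1.345×10^-4 K/W
R_cellular glass = ln(200/130)/(2π×0.0438×1) = 1.565 K/W
R_total = 1.567 K/W
Q = ΔT/R_total = 93/1.567

q′ ≈ 59.3 W/m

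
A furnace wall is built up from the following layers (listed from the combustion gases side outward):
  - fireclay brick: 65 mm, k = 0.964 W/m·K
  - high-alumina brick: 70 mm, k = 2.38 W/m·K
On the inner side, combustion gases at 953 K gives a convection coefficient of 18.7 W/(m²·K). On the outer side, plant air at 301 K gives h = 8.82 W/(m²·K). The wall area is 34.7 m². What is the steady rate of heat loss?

Q ≈ 85800 W

Series thermal resistances:
R_inner film = 1/(h_i·A) = 1/(18.7×34.7) = 0.001541 K/W
R_fireclay brick = L/(kA) = 0.065/(0.964×34.7) = 0.001943 K/W
R_high-alumina brick = L/(kA) = 0.07/(2.38×34.7) = 8.476×10^-4 K/W
R_outer film = 1/(h_o·A) = 1/(8.82×34.7) = 0.003267 K/W
R_total = 0.007599 K/W
Q = ΔT / R_total = 652 / 0.007599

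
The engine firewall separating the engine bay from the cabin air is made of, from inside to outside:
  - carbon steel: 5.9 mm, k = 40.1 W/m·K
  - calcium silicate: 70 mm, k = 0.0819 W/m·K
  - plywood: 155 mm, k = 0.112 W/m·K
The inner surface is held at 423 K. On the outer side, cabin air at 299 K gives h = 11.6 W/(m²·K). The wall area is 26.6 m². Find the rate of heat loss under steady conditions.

Thermal resistances in series:
R_carbon steel = L/(kA) = 0.0059/(40.1×26.6) = 5.531×10^-6 K/W
R_calcium silicate = L/(kA) = 0.07/(0.0819×26.6) = 0.03213 K/W
R_plywood = L/(kA) = 0.155/(0.112×26.6) = 0.05203 K/W
R_outer film = 1/(h_o·A) = 1/(11.6×26.6) = 0.003241 K/W
R_total = 0.08741 K/W
Q = ΔT / R_total = 124 / 0.08741

Q ≈ 1420 W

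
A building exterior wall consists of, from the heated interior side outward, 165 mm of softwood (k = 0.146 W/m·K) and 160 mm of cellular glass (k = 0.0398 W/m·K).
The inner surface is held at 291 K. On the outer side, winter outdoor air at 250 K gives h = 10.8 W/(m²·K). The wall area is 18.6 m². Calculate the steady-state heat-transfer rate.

Thermal resistances in series:
R_softwood = L/(kA) = 0.165/(0.146×18.6) = 0.06076 K/W
R_cellular glass = L/(kA) = 0.16/(0.0398×18.6) = 0.2161 K/W
R_outer film = 1/(h_o·A) = 1/(10.8×18.6) = 0.004978 K/W
R_total = 0.2819 K/W
Q = ΔT / R_total = 41 / 0.2819

Q ≈ 145 W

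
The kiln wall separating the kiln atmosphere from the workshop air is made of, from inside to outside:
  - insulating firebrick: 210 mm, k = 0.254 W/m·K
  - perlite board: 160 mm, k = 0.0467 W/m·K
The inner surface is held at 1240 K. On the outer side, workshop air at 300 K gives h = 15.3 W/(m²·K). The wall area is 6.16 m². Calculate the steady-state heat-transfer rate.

Using the resistance-network approach (series):
R_insulating firebrick = L/(kA) = 0.21/(0.254×6.16) = 0.1342 K/W
R_perlite board = L/(kA) = 0.16/(0.0467×6.16) = 0.5562 K/W
R_outer film = 1/(h_o·A) = 1/(15.3×6.16) = 0.01061 K/W
R_total = 0.701 K/W
Q = ΔT / R_total = 940 / 0.701

Q ≈ 1340 W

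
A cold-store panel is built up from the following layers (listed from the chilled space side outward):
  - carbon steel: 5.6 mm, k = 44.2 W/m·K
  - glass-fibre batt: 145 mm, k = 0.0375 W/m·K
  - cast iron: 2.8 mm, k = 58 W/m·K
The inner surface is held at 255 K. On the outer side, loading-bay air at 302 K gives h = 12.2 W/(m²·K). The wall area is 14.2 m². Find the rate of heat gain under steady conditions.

Model the wall as resistances in series:
R_carbon steel = L/(kA) = 0.0056/(44.2×14.2) = 8.922×10^-6 K/W
R_glass-fibre batt = L/(kA) = 0.145/(0.0375×14.2) = 0.2723 K/W
R_cast iron = L/(kA) = 0.0028/(58×14.2) = 3.4×10^-6 K/W
R_outer film = 1/(h_o·A) = 1/(12.2×14.2) = 0.005772 K/W
R_total = 0.2781 K/W
Q = ΔT / R_total = 47 / 0.2781

Q ≈ 169 W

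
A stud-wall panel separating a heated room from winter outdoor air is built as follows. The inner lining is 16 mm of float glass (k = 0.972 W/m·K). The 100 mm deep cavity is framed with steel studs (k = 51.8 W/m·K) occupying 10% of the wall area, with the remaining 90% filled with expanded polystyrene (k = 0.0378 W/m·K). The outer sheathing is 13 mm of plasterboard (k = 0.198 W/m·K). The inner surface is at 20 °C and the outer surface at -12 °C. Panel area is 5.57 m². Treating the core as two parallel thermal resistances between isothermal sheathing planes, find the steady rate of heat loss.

Q ≈ 1760 W

Sheathing layers in series; stud and cavity paths in parallel between them.
R_inner = 0.016/(0.972×5.57) = 0.002955 K/W
R_stud  = 0.1/(51.8×0.1×5.57) = 0.003466 K/W
R_cav   = 0.1/(0.0378×0.9×5.57) = 0.5277 K/W
1/R_core = 1/R_stud + 1/R_cav → R_core = 0.003443 K/W
R_outer = 0.013/(0.198×5.57) = 0.01179 K/W
R_total = 0.01819 K/W
Q = ΔT/R_total = 32/0.01819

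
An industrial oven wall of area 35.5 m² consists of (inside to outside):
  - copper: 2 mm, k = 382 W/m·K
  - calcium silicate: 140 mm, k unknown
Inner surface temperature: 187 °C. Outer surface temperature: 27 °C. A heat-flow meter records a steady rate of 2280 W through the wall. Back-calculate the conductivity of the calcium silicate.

k ≈ 0.0562 W/(m·K)

Series thermal resistances:
R_copper = L/(kA) = 0.002/(382×35.5) = 1.475×10^-7 K/W
Sum of known resistances R_other = 1.475×10^-7 K/W
Total R = ΔT/Q = 160/2280 = 0.07018 K/W
R_calcium silicate = R_total − R_other = 0.07018 K/W
k = L/(R·A) = 0.14/(0.07018×35.5)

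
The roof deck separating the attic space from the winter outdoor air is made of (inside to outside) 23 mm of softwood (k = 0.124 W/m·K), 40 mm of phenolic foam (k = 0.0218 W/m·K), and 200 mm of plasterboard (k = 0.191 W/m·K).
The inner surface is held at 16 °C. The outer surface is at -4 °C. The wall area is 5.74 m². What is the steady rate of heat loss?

Thermal resistances in series:
R_softwood = L/(kA) = 0.023/(0.124×5.74) = 0.03231 K/W
R_phenolic foam = L/(kA) = 0.04/(0.0218×5.74) = 0.3197 K/W
R_plasterboard = L/(kA) = 0.2/(0.191×5.74) = 0.1824 K/W
R_total = 0.5344 K/W
Q = ΔT / R_total = 20 / 0.5344

Q ≈ 37.4 W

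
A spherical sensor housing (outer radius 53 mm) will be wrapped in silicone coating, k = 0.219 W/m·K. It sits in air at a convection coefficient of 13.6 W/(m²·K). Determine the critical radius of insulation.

r_cr ≈ 32.2 mm

For a sphere r_cr = 2k/h = 2×0.219/13.6
r_cr = 32.2 mm; since the bare radius (53 mm) is above r_cr, any added insulation will reduce heat loss.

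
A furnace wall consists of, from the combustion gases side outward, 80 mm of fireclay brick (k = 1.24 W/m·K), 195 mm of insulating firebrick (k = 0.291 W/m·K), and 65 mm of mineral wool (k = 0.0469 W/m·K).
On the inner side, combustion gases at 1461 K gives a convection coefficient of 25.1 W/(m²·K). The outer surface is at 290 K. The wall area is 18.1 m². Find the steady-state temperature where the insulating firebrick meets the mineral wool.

Treating each layer as a thermal resistance in series:
R_inner film = 1/(h_i·A) = 1/(25.1×18.1) = 0.002201 K/W
R_fireclay brick = L/(kA) = 0.08/(1.24×18.1) = 0.003564 K/W
R_insulating firebrick = L/(kA) = 0.195/(0.291×18.1) = 0.03702 K/W
R_mineral wool = L/(kA) = 0.065/(0.0469×18.1) = 0.07657 K/W
R_total = 0.1194 K/W;  Q = ΔT/R_total = 1171/0.1194 = 9811 W
T_interface = T_inner − Q·ΣR(inner→interface) = 1461 − 9810×0.04279

T ≈ 1040 K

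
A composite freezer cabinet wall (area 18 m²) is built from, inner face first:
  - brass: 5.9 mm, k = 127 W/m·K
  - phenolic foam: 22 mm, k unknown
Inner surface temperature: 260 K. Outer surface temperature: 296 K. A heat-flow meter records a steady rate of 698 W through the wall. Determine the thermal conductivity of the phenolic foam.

Series thermal resistances:
R_brass = L/(kA) = 0.0059/(127×18) = 2.581×10^-6 K/W
Sum of known resistances R_other = 2.581×10^-6 K/W
Total R = ΔT/Q = 36/698 = 0.05158 K/W
R_phenolic foam = R_total − R_other = 0.05157 K/W
k = L/(R·A) = 0.022/(0.05157×18)

k ≈ 0.0237 W/(m·K)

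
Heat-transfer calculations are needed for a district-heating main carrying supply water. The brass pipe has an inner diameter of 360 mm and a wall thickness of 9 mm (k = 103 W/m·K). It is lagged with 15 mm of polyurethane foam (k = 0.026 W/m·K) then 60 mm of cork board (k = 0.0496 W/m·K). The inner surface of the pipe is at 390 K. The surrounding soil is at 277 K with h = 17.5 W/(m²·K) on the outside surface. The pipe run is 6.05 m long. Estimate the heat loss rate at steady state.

Q ≈ 514 W

For a radial system each layer contributes R = ln(r_out/r_in)/(2πkL); films add R = 1/(hA).
R_brass pipe wall = ln(189/180)/(2π×103×6.05) = 1.246×10^-5 K/W
R_polyurethane foam = ln(204/189)/(2π×0.026×6.05) = 0.07727 K/W
R_cork board = ln(264/204)/(2π×0.0496×6.05) = 0.1367 K/W
R_outer film = 1/(h_o·2πr_oL) = 1/(17.5×2π×0.264×6.05) = 0.005694 K/W
R_total = 0.2197 K/W
Q = ΔT/R_total = 113/0.2197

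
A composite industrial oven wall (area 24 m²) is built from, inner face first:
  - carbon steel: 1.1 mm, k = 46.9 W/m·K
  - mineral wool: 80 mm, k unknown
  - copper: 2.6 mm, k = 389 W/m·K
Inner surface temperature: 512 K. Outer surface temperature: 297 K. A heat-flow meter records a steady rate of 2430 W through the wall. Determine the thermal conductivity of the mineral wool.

k ≈ 0.0377 W/(m·K)

Using the resistance-network approach (series):
R_carbon steel = L/(kA) = 0.0011/(46.9×24) = 9.773×10^-7 K/W
R_copper = L/(kA) = 0.0026/(389×24) = 2.785×10^-7 K/W
Sum of known resistances R_other = 1.256×10^-6 K/W
Total R = ΔT/Q = 215/2430 = 0.08848 K/W
R_mineral wool = R_total − R_other = 0.08848 K/W
k = L/(R·A) = 0.08/(0.08848×24)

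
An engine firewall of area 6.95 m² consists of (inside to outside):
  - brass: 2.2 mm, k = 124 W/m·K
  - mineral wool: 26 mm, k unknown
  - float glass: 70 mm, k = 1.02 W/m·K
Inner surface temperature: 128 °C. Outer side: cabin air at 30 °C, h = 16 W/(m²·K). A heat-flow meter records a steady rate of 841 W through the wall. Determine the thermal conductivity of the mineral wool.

k ≈ 0.0383 W/(m·K)

Series thermal resistances:
R_brass = L/(kA) = 0.0022/(124×6.95) = 2.553×10^-6 K/W
R_float glass = L/(kA) = 0.07/(1.02×6.95) = 0.009874 K/W
R_outer film = 1/(h_o·A) = 1/(16×6.95) = 0.008993 K/W
Sum of known resistances R_other = 0.01887 K/W
Total R = ΔT/Q = 98/841 = 0.1165 K/W
R_mineral wool = R_total − R_other = 0.09766 K/W
k = L/(R·A) = 0.026/(0.09766×6.95)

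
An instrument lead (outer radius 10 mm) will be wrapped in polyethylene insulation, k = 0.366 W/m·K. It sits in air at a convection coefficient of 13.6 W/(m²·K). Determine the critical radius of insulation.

r_cr ≈ 26.9 mm

For a cylinder r_cr = k/h = 0.366/13.6
r_cr = 26.9 mm; since the bare radius (10 mm) is below r_cr, adding a thin layer of insulation will *increase* heat loss.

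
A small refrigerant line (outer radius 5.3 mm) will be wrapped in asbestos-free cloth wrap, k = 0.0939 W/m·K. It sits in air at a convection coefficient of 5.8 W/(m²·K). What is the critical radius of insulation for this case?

r_cr ≈ 16.2 mm

For a cylinder r_cr = k/h = 0.0939/5.8
r_cr = 16.2 mm; since the bare radius (5.3 mm) is below r_cr, adding a thin layer of insulation will *increase* heat loss.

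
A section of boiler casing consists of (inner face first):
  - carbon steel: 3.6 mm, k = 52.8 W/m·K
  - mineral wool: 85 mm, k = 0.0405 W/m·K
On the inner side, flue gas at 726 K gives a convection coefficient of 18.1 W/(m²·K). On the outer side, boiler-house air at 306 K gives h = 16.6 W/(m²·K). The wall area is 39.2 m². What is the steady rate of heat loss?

Thermal resistances in series:
R_inner film = 1/(h_i·A) = 1/(18.1×39.2) = 0.001409 K/W
R_carbon steel = L/(kA) = 0.0036/(52.8×39.2) = 1.739×10^-6 K/W
R_mineral wool = L/(kA) = 0.085/(0.0405×39.2) = 0.05354 K/W
R_outer film = 1/(h_o·A) = 1/(16.6×39.2) = 0.001537 K/W
R_total = 0.05649 K/W
Q = ΔT / R_total = 420 / 0.05649

Q ≈ 7440 W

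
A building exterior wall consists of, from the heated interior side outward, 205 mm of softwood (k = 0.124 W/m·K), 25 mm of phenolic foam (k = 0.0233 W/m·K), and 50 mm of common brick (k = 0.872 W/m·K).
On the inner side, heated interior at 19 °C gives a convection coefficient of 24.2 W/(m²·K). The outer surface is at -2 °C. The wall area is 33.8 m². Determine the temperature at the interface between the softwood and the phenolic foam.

T ≈ 6.4 °C

Thermal resistances in series:
R_inner film = 1/(h_i·A) = 1/(24.2×33.8) = 0.001223 K/W
R_softwood = L/(kA) = 0.205/(0.124×33.8) = 0.04891 K/W
R_phenolic foam = L/(kA) = 0.025/(0.0233×33.8) = 0.03174 K/W
R_common brick = L/(kA) = 0.05/(0.872×33.8) = 0.001696 K/W
R_total = 0.08358 K/W;  Q = ΔT/R_total = 21/0.08358 = 251.3 W
T_interface = T_inner − Q·ΣR(inner→interface) = 19 − 251×0.05013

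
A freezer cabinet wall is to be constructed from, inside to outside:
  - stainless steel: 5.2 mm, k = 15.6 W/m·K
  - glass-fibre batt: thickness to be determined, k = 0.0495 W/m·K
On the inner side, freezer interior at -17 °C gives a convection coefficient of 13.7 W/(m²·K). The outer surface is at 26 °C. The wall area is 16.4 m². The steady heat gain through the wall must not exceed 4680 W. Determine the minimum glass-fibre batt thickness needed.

Thermal resistances in series:
R_inner film = 1/(h_i·A) = 1/(13.7×16.4) = 0.004451 K/W
R_stainless steel = L/(kA) = 0.0052/(15.6×16.4) = 2.033×10^-5 K/W
Sum of the known resistances R_other = 0.004471 K/W
Required total resistance R_tot = ΔT/Q_allow = 43/4680 = 0.009188 K/W
R_glass-fibre batt = R_tot − R_other = 0.004717 K/W
L = R·k·A = 0.004717×0.0495×16.4

L ≈ 3.83 mm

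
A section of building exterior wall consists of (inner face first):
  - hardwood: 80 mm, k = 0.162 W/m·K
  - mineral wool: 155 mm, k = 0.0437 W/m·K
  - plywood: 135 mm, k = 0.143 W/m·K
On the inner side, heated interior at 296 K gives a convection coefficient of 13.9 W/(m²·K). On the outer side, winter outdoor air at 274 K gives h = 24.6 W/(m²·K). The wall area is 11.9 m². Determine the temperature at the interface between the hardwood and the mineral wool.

Treating each layer as a thermal resistance in series:
R_inner film = 1/(h_i·A) = 1/(13.9×11.9) = 0.006046 K/W
R_hardwood = L/(kA) = 0.08/(0.162×11.9) = 0.0415 K/W
R_mineral wool = L/(kA) = 0.155/(0.0437×11.9) = 0.2981 K/W
R_plywood = L/(kA) = 0.135/(0.143×11.9) = 0.07933 K/W
R_outer film = 1/(h_o·A) = 1/(24.6×11.9) = 0.003416 K/W
R_total = 0.4284 K/W;  Q = ΔT/R_total = 22/0.4284 = 51.36 W
T_interface = T_inner − Q·ΣR(inner→interface) = 296 − 51.4×0.04754

T ≈ 294 K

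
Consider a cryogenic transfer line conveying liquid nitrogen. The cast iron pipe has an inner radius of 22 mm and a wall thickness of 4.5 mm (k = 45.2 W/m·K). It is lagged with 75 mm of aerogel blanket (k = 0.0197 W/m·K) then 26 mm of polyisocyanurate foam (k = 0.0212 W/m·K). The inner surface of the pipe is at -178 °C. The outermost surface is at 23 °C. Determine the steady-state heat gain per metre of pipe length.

Treating each annulus and film as a series resistance:
R_cast iron pipe wall = ln(26.5/22)/(2π×45.2×1) = 6.553×10^-4 K/W
R_aerogel blanket = ln(101.5/26.5)/(2π×0.0197×1) = 10.85 K/W
R_polyisocyanurate foam = ln(127.5/101.5)/(2π×0.0212×1) = 1.712 K/W
R_total = 12.56 K/W
Q = ΔT/R_total = 201/12.56

q′ ≈ 16 W/m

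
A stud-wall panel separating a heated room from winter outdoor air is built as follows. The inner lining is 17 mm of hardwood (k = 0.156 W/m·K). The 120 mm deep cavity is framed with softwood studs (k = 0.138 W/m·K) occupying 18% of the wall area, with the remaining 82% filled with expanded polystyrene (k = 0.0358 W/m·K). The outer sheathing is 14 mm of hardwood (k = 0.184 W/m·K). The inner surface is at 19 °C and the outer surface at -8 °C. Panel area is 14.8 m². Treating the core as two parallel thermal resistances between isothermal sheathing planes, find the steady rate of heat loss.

Q ≈ 167 W

Sheathing layers in series; stud and cavity paths in parallel between them.
R_inner = 0.017/(0.156×14.8) = 0.007363 K/W
R_stud  = 0.12/(0.138×0.18×14.8) = 0.3264 K/W
R_cav   = 0.12/(0.0358×0.82×14.8) = 0.2762 K/W
1/R_core = 1/R_stud + 1/R_cav → R_core = 0.1496 K/W
R_outer = 0.014/(0.184×14.8) = 0.005141 K/W
R_total = 0.1621 K/W
Q = ΔT/R_total = 27/0.1621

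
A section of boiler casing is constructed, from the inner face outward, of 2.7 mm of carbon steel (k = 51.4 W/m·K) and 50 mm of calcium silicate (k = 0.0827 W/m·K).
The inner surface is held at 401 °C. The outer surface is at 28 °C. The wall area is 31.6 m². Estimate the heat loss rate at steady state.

Series thermal resistances:
R_carbon steel = L/(kA) = 0.0027/(51.4×31.6) = 1.662×10^-6 K/W
R_calcium silicate = L/(kA) = 0.05/(0.0827×31.6) = 0.01913 K/W
R_total = 0.01913 K/W
Q = ΔT / R_total = 373 / 0.01913

Q ≈ 19500 W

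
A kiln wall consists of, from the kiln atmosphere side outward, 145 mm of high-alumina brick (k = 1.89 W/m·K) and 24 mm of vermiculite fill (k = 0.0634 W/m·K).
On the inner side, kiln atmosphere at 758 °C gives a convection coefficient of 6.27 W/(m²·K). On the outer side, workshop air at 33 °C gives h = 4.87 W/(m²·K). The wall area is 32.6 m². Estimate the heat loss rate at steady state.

Q ≈ 28800 W

Model the wall as resistances in series:
R_inner film = 1/(h_i·A) = 1/(6.27×32.6) = 0.004892 K/W
R_high-alumina brick = L/(kA) = 0.145/(1.89×32.6) = 0.002353 K/W
R_vermiculite fill = L/(kA) = 0.024/(0.0634×32.6) = 0.01161 K/W
R_outer film = 1/(h_o·A) = 1/(4.87×32.6) = 0.006299 K/W
R_total = 0.02516 K/W
Q = ΔT / R_total = 725 / 0.02516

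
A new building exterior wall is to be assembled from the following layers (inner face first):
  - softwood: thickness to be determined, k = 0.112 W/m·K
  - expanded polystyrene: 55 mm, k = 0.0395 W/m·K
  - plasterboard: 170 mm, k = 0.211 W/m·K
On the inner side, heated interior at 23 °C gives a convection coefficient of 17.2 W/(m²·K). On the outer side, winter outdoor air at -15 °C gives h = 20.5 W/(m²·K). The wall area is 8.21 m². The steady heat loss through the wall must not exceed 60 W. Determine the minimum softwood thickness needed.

L ≈ 324 mm

Treating each layer as a thermal resistance in series:
R_inner film = 1/(h_i·A) = 1/(17.2×8.21) = 0.007082 K/W
R_expanded polystyrene = L/(kA) = 0.055/(0.0395×8.21) = 0.1696 K/W
R_plasterboard = L/(kA) = 0.17/(0.211×8.21) = 0.09813 K/W
R_outer film = 1/(h_o·A) = 1/(20.5×8.21) = 0.005942 K/W
Sum of the known resistances R_other = 0.2808 K/W
Required total resistance R_tot = ΔT/Q_allow = 38/60 = 0.6333 K/W
R_softwood = R_tot − R_other = 0.3526 K/W
L = R·k·A = 0.3526×0.112×8.21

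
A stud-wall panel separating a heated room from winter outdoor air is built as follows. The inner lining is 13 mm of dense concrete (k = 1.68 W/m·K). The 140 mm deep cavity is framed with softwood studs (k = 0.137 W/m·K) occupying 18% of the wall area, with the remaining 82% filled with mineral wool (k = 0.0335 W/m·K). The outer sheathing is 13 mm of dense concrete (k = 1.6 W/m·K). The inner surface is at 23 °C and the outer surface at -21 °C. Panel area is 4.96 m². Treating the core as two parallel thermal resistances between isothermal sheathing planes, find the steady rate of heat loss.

Sheathing layers in series; stud and cavity paths in parallel between them.
R_inner = 0.013/(1.68×4.96) = 0.00156 K/W
R_stud  = 0.14/(0.137×0.18×4.96) = 1.145 K/W
R_cav   = 0.14/(0.0335×0.82×4.96) = 1.028 K/W
1/R_core = 1/R_stud + 1/R_cav → R_core = 0.5415 K/W
R_outer = 0.013/(1.6×4.96) = 0.001638 K/W
R_total = 0.5446 K/W
Q = ΔT/R_total = 44/0.5446

Q ≈ 80.8 W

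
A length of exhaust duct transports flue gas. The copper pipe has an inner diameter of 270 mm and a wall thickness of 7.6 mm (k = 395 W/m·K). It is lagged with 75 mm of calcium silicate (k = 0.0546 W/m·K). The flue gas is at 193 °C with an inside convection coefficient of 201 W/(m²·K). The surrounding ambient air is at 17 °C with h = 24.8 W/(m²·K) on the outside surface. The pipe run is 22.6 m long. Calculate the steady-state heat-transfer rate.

Q ≈ 3140 W

For a radial system each layer contributes R = ln(r_out/r_in)/(2πkL); films add R = 1/(hA).
R_inner film = 1/(h_i·2πr₁L) = 1/(201×2π×0.135×22.6) = 2.595×10^-4 K/W
R_copper pipe wall = ln(142.6/135)/(2π×395×22.6) = 9.764×10^-7 K/W
R_calcium silicate = ln(217.6/142.6)/(2π×0.0546×22.6) = 0.05451 K/W
R_outer film = 1/(h_o·2πr_oL) = 1/(24.8×2π×0.2176×22.6) = 0.001305 K/W
R_total = 0.05607 K/W
Q = ΔT/R_total = 176/0.05607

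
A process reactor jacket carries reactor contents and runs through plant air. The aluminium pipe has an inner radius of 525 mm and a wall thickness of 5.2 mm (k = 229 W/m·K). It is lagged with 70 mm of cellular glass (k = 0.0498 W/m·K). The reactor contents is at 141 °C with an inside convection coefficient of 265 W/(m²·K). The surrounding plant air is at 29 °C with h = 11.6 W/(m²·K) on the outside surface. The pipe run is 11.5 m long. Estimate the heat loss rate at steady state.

Q ≈ 3060 W

Cylindrical conduction, so R = ln(r₂/r₁)/(2πkL) per layer, in series:
R_inner film = 1/(h_i·2πr₁L) = 1/(265×2π×0.525×11.5) = 9.948×10^-5 K/W
R_aluminium pipe wall = ln(530.2/525)/(2π×229×11.5) = 5.956×10^-7 K/W
R_cellular glass = ln(600.2/530.2)/(2π×0.0498×11.5) = 0.03446 K/W
R_outer film = 1/(h_o·2πr_oL) = 1/(11.6×2π×0.6002×11.5) = 0.001988 K/W
R_total = 0.03655 K/W
Q = ΔT/R_total = 112/0.03655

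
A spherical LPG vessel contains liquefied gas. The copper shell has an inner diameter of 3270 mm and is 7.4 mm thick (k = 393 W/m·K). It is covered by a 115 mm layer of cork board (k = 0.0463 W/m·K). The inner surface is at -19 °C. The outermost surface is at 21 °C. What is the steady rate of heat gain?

Spherical conduction: R = (1/r_in − 1/r_out)/(4πk) per layer; series-sum.
R_copper shell = (1/1.635 − 1/1.6424)/(4π×393) = 5.58×10^-7 K/W
R_cork board = (1/1.6424 − 1/1.7574)/(4π×0.0463) = 0.06848 K/W
R_total = 0.06848 K/W
Q = ΔT/R_total = 40/0.06848

Q ≈ 584 W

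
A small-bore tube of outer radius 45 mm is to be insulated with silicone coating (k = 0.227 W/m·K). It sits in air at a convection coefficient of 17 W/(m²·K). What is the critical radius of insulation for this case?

For a cylinder r_cr = k/h = 0.227/17
r_cr = 13.4 mm; since the bare radius (45 mm) is above r_cr, any added insulation will reduce heat loss.

r_cr ≈ 13.4 mm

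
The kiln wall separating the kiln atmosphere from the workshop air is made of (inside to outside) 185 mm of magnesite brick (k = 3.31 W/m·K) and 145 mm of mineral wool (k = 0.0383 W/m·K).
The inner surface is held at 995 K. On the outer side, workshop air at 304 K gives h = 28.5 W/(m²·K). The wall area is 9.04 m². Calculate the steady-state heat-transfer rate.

Q ≈ 1610 W

Using the resistance-network approach (series):
R_magnesite brick = L/(kA) = 0.185/(3.31×9.04) = 0.006183 K/W
R_mineral wool = L/(kA) = 0.145/(0.0383×9.04) = 0.4188 K/W
R_outer film = 1/(h_o·A) = 1/(28.5×9.04) = 0.003881 K/W
R_total = 0.4289 K/W
Q = ΔT / R_total = 691 / 0.4289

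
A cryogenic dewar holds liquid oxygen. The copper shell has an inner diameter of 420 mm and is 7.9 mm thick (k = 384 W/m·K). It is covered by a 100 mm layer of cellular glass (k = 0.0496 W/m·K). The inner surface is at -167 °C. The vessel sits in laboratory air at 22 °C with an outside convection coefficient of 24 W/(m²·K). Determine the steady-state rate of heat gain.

Q ≈ 80.5 W

Radial (spherical) resistances in series:
R_copper shell = (1/0.21 − 1/0.2179)/(4π×384) = 3.578×10^-5 K/W
R_cellular glass = (1/0.2179 − 1/0.3179)/(4π×0.0496) = 2.316 K/W
R_outer film = 1/(h·4πr_o²) = 1/(24×4π×0.3179²) = 0.03281 K/W
R_total = 2.349 K/W
Q = ΔT/R_total = 189/2.349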